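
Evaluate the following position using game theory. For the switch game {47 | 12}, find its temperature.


The game is {47 | 12}, a switch {a | b} with numbers a > b.
Cooling {a | b} by t gives {a - t | b + t}, which stops being hot when a - t = b + t, i.e. at t = (a - b)/2. So the temperature of a switch is (a - b)/2.
Temperature = (Left option - Right option) / 2
= (47 - (12)) / 2
= 35 / 2
= 35/2

35/2


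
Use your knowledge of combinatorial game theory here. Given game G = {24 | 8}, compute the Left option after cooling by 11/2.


Original game: {24 | 8} (a switch {a | b} with a > b).
Cooling by t (for t below the temperature (a - b)/2 = 8) taxes each move by t: {a | b} cooled by t is {a - t | b + t}.
Cooling amount: t = 11/2
Cooled Left option: 24 - 11/2 = 37/2
Cooled Right option: 8 + 11/2 = 27/2
Cooled game: {37/2 | 27/2}
Left option = 37/2

37/2


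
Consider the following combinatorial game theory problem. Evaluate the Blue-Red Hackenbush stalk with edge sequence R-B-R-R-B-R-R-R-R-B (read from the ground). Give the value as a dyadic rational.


Edges (from ground): R-B-R-R-B-R-R-R-R-B
By Berlekamp's sign-expansion rule, a Blue-Red Hackenbush stalk has the value of the surreal number whose sign sequence is the edge sequence with B -> + and R -> -.
Sign sequence: -+--+----+
Trace the sign expansion in the surreal number tree, starting from 0:
Edge 1: R (sign -) -> bounds (-inf, 0), value = -1
Edge 2: B (sign +) -> bounds (-1, 0), value = -1/2
Edge 3: R (sign -) -> bounds (-1, -1/2), value = -3/4
Edge 4: R (sign -) -> bounds (-1, -3/4), value = -7/8
Edge 5: B (sign +) -> bounds (-7/8, -3/4), value = -13/16
Edge 6: R (sign -) -> bounds (-7/8, -13/16), value = -27/32
Edge 7: R (sign -) -> bounds (-7/8, -27/32), value = -55/64
Edge 8: R (sign -) -> bounds (-7/8, -55/64), value = -111/128
Edge 9: R (sign -) -> bounds (-7/8, -111/128), value = -223/256
Edge 10: B (sign +) -> bounds (-223/256, -111/128), value = -445/512
Game value = -445/512

-445/512


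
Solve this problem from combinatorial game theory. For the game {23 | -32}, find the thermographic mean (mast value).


Game = {23 | -32}, a switch {a | b} with numbers a > b.
Its thermograph has left wall a - t and right wall b + t, which meet at t = (a - b)/2, where both equal (a + b)/2. So the mast (mean value) is at (a + b)/2.
Mean = (23 + (-32))/2 = -9/2 = -9/2

-9/2


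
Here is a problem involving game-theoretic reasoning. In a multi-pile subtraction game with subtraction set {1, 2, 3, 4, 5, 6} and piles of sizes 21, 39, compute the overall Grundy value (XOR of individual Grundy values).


Subtraction set: {1, 2, 3, 4, 5, 6}
For this subtraction set, G(n) = n mod 7 (period = max + 1 = 7).
Pile 1 (size 21): G(21) = 21 mod 7 = 0
Pile 2 (size 39): G(39) = 39 mod 7 = 4
Total Grundy value = XOR of all: 0 XOR 4 = 4

4


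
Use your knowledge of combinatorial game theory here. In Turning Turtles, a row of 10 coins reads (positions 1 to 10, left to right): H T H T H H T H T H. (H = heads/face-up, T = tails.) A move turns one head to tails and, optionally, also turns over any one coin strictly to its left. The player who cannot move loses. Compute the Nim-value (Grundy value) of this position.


Coins: H T H T H H T H T H
Key fact: a single head at position k behaves exactly like a Nim heap of size k (turning it to T and optionally flipping a coin at j < k corresponds to moving the heap from k to j, or to 0), and heads combine as a disjunctive sum (two heads at the same place would cancel, matching j XOR j = 0). So the Nim-value is the XOR of the 1-indexed positions of the heads.
Face-up positions (1-indexed): [1, 3, 5, 6, 8, 10]
XOR 0 with 1: 0 XOR 1 = 1
XOR 1 with 3: 1 XOR 3 = 2
XOR 2 with 5: 2 XOR 5 = 7
XOR 7 with 6: 7 XOR 6 = 1
XOR 1 with 8: 1 XOR 8 = 9
XOR 9 with 10: 9 XOR 10 = 3
Nim-value = 3

3


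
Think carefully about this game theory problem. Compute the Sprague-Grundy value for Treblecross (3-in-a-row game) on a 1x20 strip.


Treblecross: place X on empty cells; 3-in-a-row wins.
Playing within two cells of an existing X lets the opponent win at once, so sensible play treats the cells i-2..i+2 around each X as dead. The player left with no safe cell loses, so this is a normal-play take-away game on strips of safe cells.
Placing X at cell i (0-indexed) of a strip of k safe cells leaves independent strips of sizes max(0, i-2) and max(0, k-i-3). Hence G(k) = mex{ G(max(0,i-2)) XOR G(max(0,k-i-3)) : 0 <= i < k }, with G(0) = 0.
G(1): splits (0,0):0^0=0 -> mex({0}) = 1
G(2): splits (0,0):0^0=0 -> mex({0}) = 1
G(3): splits (0,0):0^0=0 -> mex({0}) = 1
G(4): splits (0,1):0^1=1 (0,0):0^0=0 -> mex({0, 1}) = 2
G(5): splits (0,2):0^1=1 (0,1):0^1=1 (0,0):0^0=0 -> mex({0, 1}) = 2
G(6) = mex({1}) = 0
G(7) = mex({0, 1, 2}) = 3
G(8) = mex({0, 1, 2}) = 3
G(9) = mex({0, 2}) = 1
G(10) = mex({0, 2, 3}) = 1
G(11) = mex({0, 3}) = 1
G(12) = mex({1, 3}) = 0
G(13) = mex({0, 1, 2, 3}) = 4
G(14) = mex({0, 1, 2}) = 3
G(15) = mex({0, 1, 2}) = 3
G(16) = mex({0, 1, 2, 4}) = 3
G(17) = mex({0, 1, 3, 4}) = 2
G(18) = mex({0, 1, 3, 4}) = 2
G(19) = mex({0, 1, 3, 5}) = 2
G(20) = mex({0, 1, 2, 3, 5}) = 4
Therefore G(20) = 4.

4


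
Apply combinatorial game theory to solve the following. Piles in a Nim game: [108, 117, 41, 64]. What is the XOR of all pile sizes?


We need the XOR (exclusive or) of all pile sizes.
After XOR-ing pile 1 (size 108): 0 XOR 108 = 108
After XOR-ing pile 2 (size 117): 108 XOR 117 = 25
After XOR-ing pile 3 (size 41): 25 XOR 41 = 48
After XOR-ing pile 4 (size 64): 48 XOR 64 = 112
The Nim-value of this position is 112.

112


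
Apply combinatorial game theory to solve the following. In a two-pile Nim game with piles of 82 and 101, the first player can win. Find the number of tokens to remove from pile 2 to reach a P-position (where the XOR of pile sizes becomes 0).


Piles: 82 and 101
Current XOR: 82 XOR 101 = 55 (non-zero, so this is an N-position).
To make the XOR zero, we need to find a move that balances the piles.
For pile 2 (size 101): target = 101 XOR 55 = 82
We reduce pile 2 from 101 to 82.
Tokens removed: 101 - 82 = 19
Verification: 82 XOR 82 = 0

19


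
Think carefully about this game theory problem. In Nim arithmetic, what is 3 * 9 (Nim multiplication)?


Nim multiplication is bilinear over XOR: (u XOR v) * w = (u*w) XOR (v*w).
So we split each operand into its bit components and XOR the pairwise Nim products.
3 = 1 + 2 (as XOR of powers of 2).
9 = 1 + 8 (as XOR of powers of 2).
Using the standard Nim-product table on single bits:
  2*2 = 3,   2*4 = 8,   2*8 = 12,
  4*4 = 6,   4*8 = 11,  8*8 = 13,
and  1*x = x (identity), k*l = l*k (commutative).
Pairwise Nim products:
  1 * 1 = 1
  1 * 8 = 8
  2 * 1 = 2
  2 * 8 = 12
XOR them: 1 XOR 8 XOR 2 XOR 12 = 7.
Result: 3 * 9 = 7 (in Nim).

7


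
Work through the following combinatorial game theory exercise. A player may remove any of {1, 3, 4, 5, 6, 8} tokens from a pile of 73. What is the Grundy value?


The subtraction set is S = {1, 3, 4, 5, 6, 8}.
G(k) = mex{ G(k - s) : s in S, s <= k }. We compute iteratively: G(0) = 0.
G(1) = mex({0}) = 1
G(2) = mex({1}) = 0
G(3) = mex({0}) = 1
G(4) = mex({0, 1}) = 2
G(5) = mex({0, 1, 2}) = 3
G(6) = mex({0, 1, 3}) = 2
G(7) = mex({0, 1, 2}) = 3
G(8) = mex({0, 1, 2, 3}) = 4
G(9) = mex({1, 2, 3, 4}) = 0
G(10) = mex({0, 2, 3}) = 1
G(11) = mex({1, 2, 3, 4}) = 0
G(12) = mex({0, 2, 3, 4}) = 1
G(13) = mex({0, 1, 3, 4}) = 2
G(14) = mex({0, 1, 2, 4}) = 3
G(15) = mex({0, 1, 3}) = 2
G(16) = mex({0, 1, 2, 4}) = 3
Observe that G(9)..G(16) = 0, 1, 0, 1, 2, 3, 2, 3 repeats G(0)..G(7) = 0, 1, 0, 1, 2, 3, 2, 3.
For k >= max(S) = 8, G(k) is determined by the previous 8 values G(k-8)..G(k-1); a window of 8 consecutive values has recurred shifted by 9, so by induction G(k + 9) = G(k) for all k >= 0: the sequence is periodic from the start with period 9.
One period: G(0..8) = 0, 1, 0, 1, 2, 3, 2, 3, 4.
73 mod 9 = 1, so G(73) = G(1) = 1.

1


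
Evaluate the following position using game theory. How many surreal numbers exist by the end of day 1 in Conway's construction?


Day 0: {|} = 0 is born. Count = 1.
Day n: the number of surreal numbers born by day n is 2^(n+1) - 1.
By day 0: 2^1 - 1 = 1
By day 1: 2^2 - 1 = 3
By day 1: 3 surreal numbers.

3


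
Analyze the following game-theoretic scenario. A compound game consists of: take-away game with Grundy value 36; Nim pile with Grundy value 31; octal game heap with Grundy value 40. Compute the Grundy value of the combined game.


By the Sprague-Grundy theorem, the Grundy value of a sum of games is the XOR of individual Grundy values.
take-away game: Grundy value = 36. Running XOR: 0 XOR 36 = 36
Nim pile: Grundy value = 31. Running XOR: 36 XOR 31 = 59
octal game heap: Grundy value = 40. Running XOR: 59 XOR 40 = 19
The combined Grundy value is 19.

19


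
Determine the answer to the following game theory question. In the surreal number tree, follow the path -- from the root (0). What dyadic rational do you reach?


Sign expansion: --
Rule: track bounds (lo, hi), initially (-inf, +inf). On '+', the current value becomes lo and we move to the simplest number in (value, hi): value + 1 if hi = +inf, otherwise the midpoint (value + hi)/2. On '-', the current value becomes hi and we move to value - 1 if lo = -inf, otherwise the midpoint (lo + value)/2.
Start at 0.
Step 1: sign = -, move left. Bounds: (-inf, 0). Value = -1
Step 2: sign = -, move left. Bounds: (-inf, -1). Value = -2
The surreal number with sign expansion -- is -2.

-2


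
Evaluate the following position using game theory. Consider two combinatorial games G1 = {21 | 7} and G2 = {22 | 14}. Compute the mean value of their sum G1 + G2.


G1 = {21 | 7}, G2 = {22 | 14}
Each is a switch {a | b} with numbers a > b; its mean value is (a + b)/2, and mean value is additive over game sums: m(G1 + G2) = m(G1) + m(G2).
Mean of G1 = (21 + (7))/2 = 28/2 = 14
Mean of G2 = (22 + (14))/2 = 36/2 = 18
Mean of G1 + G2 = 14 + 18 = 32

32


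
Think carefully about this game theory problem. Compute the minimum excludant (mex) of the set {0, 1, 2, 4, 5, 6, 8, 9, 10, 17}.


Set = {0, 1, 2, 4, 5, 6, 8, 9, 10, 17}
0 is in the set.
1 is in the set.
2 is in the set.
3 is NOT in the set. This is the mex.
mex = 3

3


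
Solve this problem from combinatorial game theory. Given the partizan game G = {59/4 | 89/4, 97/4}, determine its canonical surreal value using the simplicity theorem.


Left options: {59/4}, max = 59/4
Right options: {89/4, 97/4}, min = 89/4
All options are numbers and max(Left) < min(Right), so by the simplicity theorem the value is the simplest (earliest-born) number strictly between 59/4 and 89/4.
Integers 15 through 22 all lie strictly between 59/4 and 89/4.
Among integers, the simplest (lowest birthday = smallest |n|; 0 is born on day 0, +-n on day n) is 15.
No non-integer in the interval can be simpler: if x is a non-integer in the interval, then floor(x) or ceil(x) also lies in the interval (the interval contains an integer), and both are proper prefixes of x's sign expansion, i.e. born earlier. So the game value is 15.
Game value = 15

15


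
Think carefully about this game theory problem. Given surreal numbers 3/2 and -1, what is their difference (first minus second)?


x = 3/2, y = -1
Converting to common denominator: 2
x = 3/2, y = -2/2
x - y = 3/2 - -1 = 5/2

5/2


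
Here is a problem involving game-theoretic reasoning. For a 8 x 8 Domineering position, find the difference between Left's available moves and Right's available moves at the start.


Board is 8 x 8 (rows x cols).
Left (vertical) placements: (rows-1) * cols = 7 * 8 = 56
Right (horizontal) placements: rows * (cols-1) = 8 * 7 = 56
Advantage = Left - Right = 56 - 56 = 0

0


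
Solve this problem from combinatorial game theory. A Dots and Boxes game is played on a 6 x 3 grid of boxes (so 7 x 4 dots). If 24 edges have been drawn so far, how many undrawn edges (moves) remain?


Grid: 6 x 3 boxes, i.e. 7 rows and 4 columns of dots.
Horizontal edges: (rows + 1) * cols = 7 * 3 = 21
Vertical edges: rows * (cols + 1) = 6 * 4 = 24
Total edges: 21 + 24 = 45
Edges drawn: 24
Remaining: 45 - 24 = 21

21


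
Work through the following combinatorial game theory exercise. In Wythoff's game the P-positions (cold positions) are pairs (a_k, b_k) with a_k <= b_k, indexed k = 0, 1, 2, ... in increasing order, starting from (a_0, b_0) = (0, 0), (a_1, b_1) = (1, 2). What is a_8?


By Wythoff's theorem, a_k = floor(k * phi) and b_k = floor(k * phi^2) = a_k + k, where phi = (1 + sqrt(5))/2 is the golden ratio.
phi = (1 + sqrt(5))/2 = 1.618034
k = 8
k * phi = 8 * 1.618034 = 12.944272
a_8 = floor(k * phi) = 12

12


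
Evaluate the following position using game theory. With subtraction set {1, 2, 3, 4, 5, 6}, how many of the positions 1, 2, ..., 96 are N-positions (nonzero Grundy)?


Subtraction set S = {1, 2, 3, 4, 5, 6}, so G(n) = n mod 7.
G(n) = 0 when n is a multiple of 7.
Multiples of 7 in [1, 96]: 13
N-positions (nonzero Grundy) = 96 - 13 = 83

83


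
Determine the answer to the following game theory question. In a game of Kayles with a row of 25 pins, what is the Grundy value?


Kayles: a move removes 1 or 2 adjacent pins from a contiguous row.
Removing pins from a row of k leaves two independent rows (a, b) with a + b = k - 1 (one pin) or a + b = k - 2 (two pins); an end removal gives a = 0.
By Sprague-Grundy, G(k) = mex{ G(a) XOR G(b) } over all these splits. G(0) = 0.
G(1): splits (0,0):0^0=0 -> mex({0}) = 1
G(2): splits (0,1):0^1=1 (0,0):0^0=0 -> mex({0, 1}) = 2
G(3): splits (0,2):0^2=2 (1,1):1^1=0 (0,1):0^1=1 -> mex({0, 1, 2}) = 3
G(4): splits (0,3):0^3=3 (1,2):1^2=3 (0,2):0^2=2 (1,1):1^1=0 -> mex({0, 2, 3}) = 1
G(5): splits (0,4):0^1=1 (1,3):1^3=2 (2,2):2^2=0 (0,3):0^3=3 (1,2):1^2=3 -> mex({0, 1, 2, 3}) = 4
G(6) = mex({0, 1, 2, 4}) = 3
G(7) = mex({0, 1, 3, 4, 5}) = 2
G(8) = mex({0, 2, 3, 5, 6}) = 1
G(9) = mex({0, 1, 2, 3, 6, 7}) = 4
G(10) = mex({0, 1, 3, 4, 5, 7}) = 2
G(11) = mex({0, 1, 2, 3, 4, 5}) = 6
G(12) = mex({0, 1, 2, 3, 5, 6, 7}) = 4
G(13) = mex({0, 2, 3, 4, 6, 7}) = 1
G(14) = mex({0, 1, 4, 5, 6, 7}) = 2
G(15) = mex({0, 1, 2, 3, 4, 5, 6}) = 7
G(16) = mex({0, 2, 3, 5, 6, 7}) = 1
G(17) = mex({0, 1, 2, 3, 5, 6, 7}) = 4
G(18) = mex({0, 1, 2, 4, 5, 6}) = 3
G(19) = mex({0, 1, 3, 4, 5, 7}) = 2
G(20) = mex({0, 2, 3, 4, 5, 6, 7}) = 1
G(21) = mex({0, 1, 2, 3, 5, 6, 7}) = 4
G(22) = mex({0, 1, 2, 3, 4, 5, 7}) = 6
G(23) = mex({0, 1, 2, 3, 4, 5, 6}) = 7
G(24) = mex({0, 1, 2, 3, 5, 6, 7}) = 4
G(25) = mex({0, 2, 3, 4, 6, 7}) = 1
Therefore G(25) = 1.

1


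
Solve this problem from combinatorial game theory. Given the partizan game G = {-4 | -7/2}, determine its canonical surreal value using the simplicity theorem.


Left options: {-4}, max = -4
Right options: {-7/2}, min = -7/2
All options are numbers and max(Left) < min(Right), so by the simplicity theorem the value is the simplest (earliest-born) number strictly between -4 and -7/2.
No integer lies strictly between -4 and -7/2, so the value is the dyadic rational m/2^k in the interval with the smallest k (then m odd); search k = 1, 2, ...:
Denominator 2: no odd multiple of 1/2 lies strictly between -4 and -7/2.
Denominator 4: -15/4 lies strictly between -4 and -7/2 -- found.
The simplest number in the interval is -15/4.
Game value = -15/4

-15/4


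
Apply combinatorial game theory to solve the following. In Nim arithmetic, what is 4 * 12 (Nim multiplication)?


Nim multiplication is bilinear over XOR: (u XOR v) * w = (u*w) XOR (v*w).
So we split each operand into its bit components and XOR the pairwise Nim products.
4 = 4 (as XOR of powers of 2).
12 = 4 + 8 (as XOR of powers of 2).
Using the standard Nim-product table on single bits:
  2*2 = 3,   2*4 = 8,   2*8 = 12,
  4*4 = 6,   4*8 = 11,  8*8 = 13,
and  1*x = x (identity), k*l = l*k (commutative).
Pairwise Nim products:
  4 * 4 = 6
  4 * 8 = 11
XOR them: 6 XOR 11 = 13.
Result: 4 * 12 = 13 (in Nim).

13


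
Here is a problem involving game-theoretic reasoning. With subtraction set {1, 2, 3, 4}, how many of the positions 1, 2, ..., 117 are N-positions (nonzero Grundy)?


Subtraction set S = {1, 2, 3, 4}, so G(n) = n mod 5.
G(n) = 0 when n is a multiple of 5.
Multiples of 5 in [1, 117]: 23
N-positions (nonzero Grundy) = 117 - 23 = 94

94


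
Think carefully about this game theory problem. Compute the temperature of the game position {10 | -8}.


The game is {10 | -8}, a switch {a | b} with numbers a > b.
Cooling {a | b} by t gives {a - t | b + t}, which stops being hot when a - t = b + t, i.e. at t = (a - b)/2. So the temperature of a switch is (a - b)/2.
Temperature = (Left option - Right option) / 2
= (10 - (-8)) / 2
= 18 / 2
= 9

9


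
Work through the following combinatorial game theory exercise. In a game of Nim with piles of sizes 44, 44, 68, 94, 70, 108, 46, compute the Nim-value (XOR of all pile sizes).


We need the XOR (exclusive or) of all pile sizes.
After XOR-ing pile 1 (size 44): 0 XOR 44 = 44
After XOR-ing pile 2 (size 44): 44 XOR 44 = 0
After XOR-ing pile 3 (size 68): 0 XOR 68 = 68
After XOR-ing pile 4 (size 94): 68 XOR 94 = 26
After XOR-ing pile 5 (size 70): 26 XOR 70 = 92
After XOR-ing pile 6 (size 108): 92 XOR 108 = 48
After XOR-ing pile 7 (size 46): 48 XOR 46 = 30
The Nim-value of this position is 30.

30


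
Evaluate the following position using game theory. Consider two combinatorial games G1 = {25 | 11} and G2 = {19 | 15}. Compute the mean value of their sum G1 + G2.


G1 = {25 | 11}, G2 = {19 | 15}
Each is a switch {a | b} with numbers a > b; its mean value is (a + b)/2, and mean value is additive over game sums: m(G1 + G2) = m(G1) + m(G2).
Mean of G1 = (25 + (11))/2 = 36/2 = 18
Mean of G2 = (19 + (15))/2 = 34/2 = 17
Mean of G1 + G2 = 18 + 17 = 35

35


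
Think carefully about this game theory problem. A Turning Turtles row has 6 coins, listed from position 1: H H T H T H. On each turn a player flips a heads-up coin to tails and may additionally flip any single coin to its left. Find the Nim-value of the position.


Coins: H H T H T H
Key fact: a single head at position k behaves exactly like a Nim heap of size k (turning it to T and optionally flipping a coin at j < k corresponds to moving the heap from k to j, or to 0), and heads combine as a disjunctive sum (two heads at the same place would cancel, matching j XOR j = 0). So the Nim-value is the XOR of the 1-indexed positions of the heads.
Face-up positions (1-indexed): [1, 2, 4, 6]
XOR 0 with 1: 0 XOR 1 = 1
XOR 1 with 2: 1 XOR 2 = 3
XOR 3 with 4: 3 XOR 4 = 7
XOR 7 with 6: 7 XOR 6 = 1
Nim-value = 1

1


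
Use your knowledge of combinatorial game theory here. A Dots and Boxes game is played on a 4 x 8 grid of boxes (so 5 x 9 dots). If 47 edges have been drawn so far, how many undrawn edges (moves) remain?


Grid: 4 x 8 boxes, i.e. 5 rows and 9 columns of dots.
Horizontal edges: (rows + 1) * cols = 5 * 8 = 40
Vertical edges: rows * (cols + 1) = 4 * 9 = 36
Total edges: 40 + 36 = 76
Edges drawn: 47
Remaining: 76 - 47 = 29

29


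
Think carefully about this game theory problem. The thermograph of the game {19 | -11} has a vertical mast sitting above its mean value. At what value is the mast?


Game = {19 | -11}, a switch {a | b} with numbers a > b.
Its thermograph has left wall a - t and right wall b + t, which meet at t = (a - b)/2, where both equal (a + b)/2. So the mast (mean value) is at (a + b)/2.
Mean = (19 + (-11))/2 = 8/2 = 4

4


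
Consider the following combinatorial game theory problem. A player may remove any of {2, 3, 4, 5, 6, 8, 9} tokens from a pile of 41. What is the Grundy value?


The subtraction set is S = {2, 3, 4, 5, 6, 8, 9}.
G(k) = mex{ G(k - s) : s in S, s <= k }. We compute iteratively: G(0) = 0.
G(1) = mex({}) = 0
G(2) = mex({0}) = 1
G(3) = mex({0}) = 1
G(4) = mex({0, 1}) = 2
G(5) = mex({0, 1}) = 2
G(6) = mex({0, 1, 2}) = 3
G(7) = mex({0, 1, 2}) = 3
G(8) = mex({0, 1, 2, 3}) = 4
G(9) = mex({0, 1, 2, 3}) = 4
G(10) = mex({0, 1, 2, 3, 4}) = 5
G(11) = mex({1, 2, 3, 4}) = 0
G(12) = mex({1, 2, 3, 4, 5}) = 0
G(13) = mex({0, 2, 3, 4, 5}) = 1
G(14) = mex({0, 2, 3, 4, 5}) = 1
G(15) = mex({0, 1, 3, 4, 5}) = 2
G(16) = mex({0, 1, 3, 4, 5}) = 2
G(17) = mex({0, 1, 2, 4}) = 3
G(18) = mex({0, 1, 2, 4, 5}) = 3
G(19) = mex({0, 1, 2, 3, 5}) = 4
Observe that G(11)..G(19) = 0, 0, 1, 1, 2, 2, 3, 3, 4 repeats G(0)..G(8) = 0, 0, 1, 1, 2, 2, 3, 3, 4.
For k >= max(S) = 9, G(k) is determined by the previous 9 values G(k-9)..G(k-1); a window of 9 consecutive values has recurred shifted by 11, so by induction G(k + 11) = G(k) for all k >= 0: the sequence is periodic from the start with period 11.
One period: G(0..10) = 0, 0, 1, 1, 2, 2, 3, 3, 4, 4, 5.
41 mod 11 = 8, so G(41) = G(8) = 4.

4


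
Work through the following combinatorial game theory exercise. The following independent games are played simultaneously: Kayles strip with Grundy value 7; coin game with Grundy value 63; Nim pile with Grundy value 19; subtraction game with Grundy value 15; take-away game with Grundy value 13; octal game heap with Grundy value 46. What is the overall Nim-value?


By the Sprague-Grundy theorem, the Grundy value of a sum of games is the XOR of individual Grundy values.
Kayles strip: Grundy value = 7. Running XOR: 0 XOR 7 = 7
coin game: Grundy value = 63. Running XOR: 7 XOR 63 = 56
Nim pile: Grundy value = 19. Running XOR: 56 XOR 19 = 43
subtraction game: Grundy value = 15. Running XOR: 43 XOR 15 = 36
take-away game: Grundy value = 13. Running XOR: 36 XOR 13 = 41
octal game heap: Grundy value = 46. Running XOR: 41 XOR 46 = 7
The combined Grundy value is 7.

7


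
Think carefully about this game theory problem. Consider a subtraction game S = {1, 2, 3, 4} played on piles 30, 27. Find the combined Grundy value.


Subtraction set: {1, 2, 3, 4}
For this subtraction set, G(n) = n mod 5 (period = max + 1 = 5).
Pile 1 (size 30): G(30) = 30 mod 5 = 0
Pile 2 (size 27): G(27) = 27 mod 5 = 2
Total Grundy value = XOR of all: 0 XOR 2 = 2

2


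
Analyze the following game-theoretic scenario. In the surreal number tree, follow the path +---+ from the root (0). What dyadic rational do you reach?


Sign expansion: +---+
Rule: track bounds (lo, hi), initially (-inf, +inf). On '+', the current value becomes lo and we move to the simplest number in (value, hi): value + 1 if hi = +inf, otherwise the midpoint (value + hi)/2. On '-', the current value becomes hi and we move to value - 1 if lo = -inf, otherwise the midpoint (lo + value)/2.
Start at 0.
Step 1: sign = +, move right. Bounds: (0, +inf). Value = 1
Step 2: sign = -, move left. Bounds: (0, 1). Value = 1/2
Step 3: sign = -, move left. Bounds: (0, 1/2). Value = 1/4
Step 4: sign = -, move left. Bounds: (0, 1/4). Value = 1/8
Step 5: sign = +, move right. Bounds: (1/8, 1/4). Value = 3/16
The surreal number with sign expansion +---+ is 3/16.

3/16


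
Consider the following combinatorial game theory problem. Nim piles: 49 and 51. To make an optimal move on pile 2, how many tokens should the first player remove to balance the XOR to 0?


Piles: 49 and 51
Current XOR: 49 XOR 51 = 2 (non-zero, so this is an N-position).
To make the XOR zero, we need to find a move that balances the piles.
For pile 2 (size 51): target = 51 XOR 2 = 49
We reduce pile 2 from 51 to 49.
Tokens removed: 51 - 49 = 2
Verification: 49 XOR 49 = 0

2


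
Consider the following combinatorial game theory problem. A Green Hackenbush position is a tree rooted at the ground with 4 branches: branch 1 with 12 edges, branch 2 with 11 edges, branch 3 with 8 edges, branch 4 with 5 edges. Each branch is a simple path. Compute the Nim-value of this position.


The tree has 4 branches from the ground vertex.
In Green Hackenbush, the Nim-value of a simple path of length k is k.
Branch 1: length 12, Nim-value = 12
Branch 2: length 11, Nim-value = 11
Branch 3: length 8, Nim-value = 8
Branch 4: length 5, Nim-value = 5
Total Nim-value = XOR of all branch values:
0 XOR 12 = 12
12 XOR 11 = 7
7 XOR 8 = 15
15 XOR 5 = 10
Nim-value of the tree = 10

10


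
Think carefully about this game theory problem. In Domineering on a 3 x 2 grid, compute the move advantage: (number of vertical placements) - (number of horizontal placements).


Board is 3 x 2 (rows x cols).
Left (vertical) placements: (rows-1) * cols = 2 * 2 = 4
Right (horizontal) placements: rows * (cols-1) = 3 * 1 = 3
Advantage = Left - Right = 4 - 3 = 1

1


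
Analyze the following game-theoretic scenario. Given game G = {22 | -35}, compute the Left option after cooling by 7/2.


Original game: {22 | -35} (a switch {a | b} with a > b).
Cooling by t (for t below the temperature (a - b)/2 = 57/2) taxes each move by t: {a | b} cooled by t is {a - t | b + t}.
Cooling amount: t = 7/2
Cooled Left option: 22 - 7/2 = 37/2
Cooled Right option: -35 + 7/2 = -63/2
Cooled game: {37/2 | -63/2}
Left option = 37/2

37/2


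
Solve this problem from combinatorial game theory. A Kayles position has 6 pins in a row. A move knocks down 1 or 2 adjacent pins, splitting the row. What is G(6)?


Kayles: a move removes 1 or 2 adjacent pins from a contiguous row.
Removing pins from a row of k leaves two independent rows (a, b) with a + b = k - 1 (one pin) or a + b = k - 2 (two pins); an end removal gives a = 0.
By Sprague-Grundy, G(k) = mex{ G(a) XOR G(b) } over all these splits. G(0) = 0.
G(1): splits (0,0):0^0=0 -> mex({0}) = 1
G(2): splits (0,1):0^1=1 (0,0):0^0=0 -> mex({0, 1}) = 2
G(3): splits (0,2):0^2=2 (1,1):1^1=0 (0,1):0^1=1 -> mex({0, 1, 2}) = 3
G(4): splits (0,3):0^3=3 (1,2):1^2=3 (0,2):0^2=2 (1,1):1^1=0 -> mex({0, 2, 3}) = 1
G(5): splits (0,4):0^1=1 (1,3):1^3=2 (2,2):2^2=0 (0,3):0^3=3 (1,2):1^2=3 -> mex({0, 1, 2, 3}) = 4
G(6) = mex({0, 1, 2, 4}) = 3
Therefore G(6) = 3.

3


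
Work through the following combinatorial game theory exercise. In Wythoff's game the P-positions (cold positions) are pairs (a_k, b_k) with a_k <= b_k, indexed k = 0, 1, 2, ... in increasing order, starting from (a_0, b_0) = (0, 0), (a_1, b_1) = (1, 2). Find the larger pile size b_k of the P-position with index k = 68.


By Wythoff's theorem, a_k = floor(k * phi) and b_k = floor(k * phi^2) = a_k + k, where phi = (1 + sqrt(5))/2 is the golden ratio.
phi = (1 + sqrt(5))/2 = 1.618034
phi^2 = phi + 1 = 2.618034
k = 68
k * phi^2 = 68 * 2.618034 = 178.026311
b_68 = floor(k * phi^2) = 178 (check: a_68 + k = 110 + 68 = 178)

178


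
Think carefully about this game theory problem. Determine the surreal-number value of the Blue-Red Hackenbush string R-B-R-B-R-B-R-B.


Edges (from ground): R-B-R-B-R-B-R-B
By Berlekamp's sign-expansion rule, a Blue-Red Hackenbush stalk has the value of the surreal number whose sign sequence is the edge sequence with B -> + and R -> -.
Sign sequence: -+-+-+-+
Trace the sign expansion in the surreal number tree, starting from 0:
Edge 1: R (sign -) -> bounds (-inf, 0), value = -1
Edge 2: B (sign +) -> bounds (-1, 0), value = -1/2
Edge 3: R (sign -) -> bounds (-1, -1/2), value = -3/4
Edge 4: B (sign +) -> bounds (-3/4, -1/2), value = -5/8
Edge 5: R (sign -) -> bounds (-3/4, -5/8), value = -11/16
Edge 6: B (sign +) -> bounds (-11/16, -5/8), value = -21/32
Edge 7: R (sign -) -> bounds (-11/16, -21/32), value = -43/64
Edge 8: B (sign +) -> bounds (-43/64, -21/32), value = -85/128
Game value = -85/128

-85/128


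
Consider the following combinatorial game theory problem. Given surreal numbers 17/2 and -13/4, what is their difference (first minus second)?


x = 17/2, y = -13/4
Converting to common denominator: 4
x = 34/4, y = -13/4
x - y = 17/2 - -13/4 = 47/4

47/4


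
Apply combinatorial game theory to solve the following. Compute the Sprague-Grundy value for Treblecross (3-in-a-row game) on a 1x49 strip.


Treblecross: place X on empty cells; 3-in-a-row wins.
Playing within two cells of an existing X lets the opponent win at once, so sensible play treats the cells i-2..i+2 around each X as dead. The player left with no safe cell loses, so this is a normal-play take-away game on strips of safe cells.
Placing X at cell i (0-indexed) of a strip of k safe cells leaves independent strips of sizes max(0, i-2) and max(0, k-i-3). Hence G(k) = mex{ G(max(0,i-2)) XOR G(max(0,k-i-3)) : 0 <= i < k }, with G(0) = 0.
G(1): splits (0,0):0^0=0 -> mex({0}) = 1
G(2): splits (0,0):0^0=0 -> mex({0}) = 1
G(3): splits (0,0):0^0=0 -> mex({0}) = 1
G(4): splits (0,1):0^1=1 (0,0):0^0=0 -> mex({0, 1}) = 2
G(5): splits (0,2):0^1=1 (0,1):0^1=1 (0,0):0^0=0 -> mex({0, 1}) = 2
G(6) = mex({1}) = 0
G(7) = mex({0, 1, 2}) = 3
G(8) = mex({0, 1, 2}) = 3
G(9) = mex({0, 2}) = 1
G(10) = mex({0, 2, 3}) = 1
G(11) = mex({0, 3}) = 1
G(12) = mex({1, 3}) = 0
G(13) = mex({0, 1, 2, 3}) = 4
G(14) = mex({0, 1, 2}) = 3
G(15) = mex({0, 1, 2}) = 3
G(16) = mex({0, 1, 2, 4}) = 3
G(17) = mex({0, 1, 3, 4}) = 2
G(18) = mex({0, 1, 3, 4}) = 2
G(19) = mex({0, 1, 3, 5}) = 2
G(20) = mex({0, 1, 2, 3, 5}) = 4
G(21) = mex({0, 1, 2, 3, 5}) = 4
G(22) = mex({1, 2, 6}) = 0
G(23) = mex({0, 1, 2, 3, 4, 6}) = 5
G(24) = mex({0, 1, 2, 3, 4}) = 5
G(25) = mex({0, 1, 3, 4, 7}) = 2
G(26) = mex({0, 1, 3, 4, 5, 7}) = 2
G(27) = mex({0, 1, 3, 5}) = 2
G(28) = mex({0, 1, 2, 5}) = 3
G(29) = mex({0, 1, 2, 4, 5, 6}) = 3
G(30) = mex({1, 2, 4, 6}) = 0
G(31) = mex({0, 1, 2, 3, 4, 6}) = 5
G(32) = mex({1, 2, 3, 4, 7}) = 0
G(33) = mex({0, 3, 7}) = 1
G(34) = mex({0, 2, 3, 5, 7}) = 1
G(35) = mex({0, 2, 3, 5, 6}) = 1
G(36) = mex({0, 1, 2, 5, 6}) = 3
G(37) = mex({0, 1, 2, 4, 5, 6}) = 3
G(38) = mex({0, 1, 2, 4}) = 3
G(39) = mex({0, 1, 2, 3, 4, 7}) = 5
G(40) = mex({0, 1, 2, 3, 4, 5, 7}) = 6
G(41) = mex({0, 1, 2, 3, 5, 7}) = 4
G(42) = mex({0, 1, 2, 3, 5, 6, 7}) = 4
G(43) = mex({0, 2, 3, 5, 6}) = 1
G(44) = mex({1, 2, 3, 4, 5, 6}) = 0
G(45) = mex({0, 1, 2, 3, 4, 6, 7}) = 5
G(46) = mex({0, 1, 2, 3, 4, 7}) = 5
G(47) = mex({0, 1, 2, 3, 4, 5, 7}) = 6
G(48) = mex({0, 1, 2, 3, 4, 5, 7}) = 6
G(49) = mex({0, 1, 3, 4, 5, 7}) = 2
Therefore G(49) = 2.

2


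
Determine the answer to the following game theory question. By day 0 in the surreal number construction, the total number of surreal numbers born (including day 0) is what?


Day 0: {|} = 0 is born. Count = 1.
Day n: the number of surreal numbers born by day n is 2^(n+1) - 1.
By day 0: 2^1 - 1 = 1
By day 0: 1 surreal numbers.

1


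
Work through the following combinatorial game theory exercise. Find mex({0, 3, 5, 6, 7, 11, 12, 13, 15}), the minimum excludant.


Set = {0, 3, 5, 6, 7, 11, 12, 13, 15}
0 is in the set.
1 is NOT in the set. This is the mex.
mex = 1

1


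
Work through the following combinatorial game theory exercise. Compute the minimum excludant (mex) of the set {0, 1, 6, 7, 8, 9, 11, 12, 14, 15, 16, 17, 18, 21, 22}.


Set = {0, 1, 6, 7, 8, 9, 11, 12, 14, 15, 16, 17, 18, 21, 22}
0 is in the set.
1 is in the set.
2 is NOT in the set. This is the mex.
mex = 2

2


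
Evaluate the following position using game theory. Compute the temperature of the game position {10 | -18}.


The game is {10 | -18}, a switch {a | b} with numbers a > b.
Cooling {a | b} by t gives {a - t | b + t}, which stops being hot when a - t = b + t, i.e. at t = (a - b)/2. So the temperature of a switch is (a - b)/2.
Temperature = (Left option - Right option) / 2
= (10 - (-18)) / 2
= 28 / 2
= 14

14


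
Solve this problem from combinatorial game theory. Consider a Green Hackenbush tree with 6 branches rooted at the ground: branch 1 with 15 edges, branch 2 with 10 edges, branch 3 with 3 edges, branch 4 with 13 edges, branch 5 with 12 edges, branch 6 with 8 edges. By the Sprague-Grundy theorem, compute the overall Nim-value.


The tree has 6 branches from the ground vertex.
In Green Hackenbush, the Nim-value of a simple path of length k is k.
Branch 1: length 15, Nim-value = 15
Branch 2: length 10, Nim-value = 10
Branch 3: length 3, Nim-value = 3
Branch 4: length 13, Nim-value = 13
Branch 5: length 12, Nim-value = 12
Branch 6: length 8, Nim-value = 8
Total Nim-value = XOR of all branch values:
0 XOR 15 = 15
15 XOR 10 = 5
5 XOR 3 = 6
6 XOR 13 = 11
11 XOR 12 = 7
7 XOR 8 = 15
Nim-value of the tree = 15

15


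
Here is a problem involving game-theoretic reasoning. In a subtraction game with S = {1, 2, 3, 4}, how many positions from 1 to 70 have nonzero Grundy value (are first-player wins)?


Subtraction set S = {1, 2, 3, 4}, so G(n) = n mod 5.
G(n) = 0 when n is a multiple of 5.
Multiples of 5 in [1, 70]: 14
N-positions (nonzero Grundy) = 70 - 14 = 56

56


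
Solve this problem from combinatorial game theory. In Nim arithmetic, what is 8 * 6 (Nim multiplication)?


Nim multiplication is bilinear over XOR: (u XOR v) * w = (u*w) XOR (v*w).
So we split each operand into its bit components and XOR the pairwise Nim products.
8 = 8 (as XOR of powers of 2).
6 = 2 + 4 (as XOR of powers of 2).
Using the standard Nim-product table on single bits:
  2*2 = 3,   2*4 = 8,   2*8 = 12,
  4*4 = 6,   4*8 = 11,  8*8 = 13,
and  1*x = x (identity), k*l = l*k (commutative).
Pairwise Nim products:
  8 * 2 = 12
  8 * 4 = 11
XOR them: 12 XOR 11 = 7.
Result: 8 * 6 = 7 (in Nim).

7


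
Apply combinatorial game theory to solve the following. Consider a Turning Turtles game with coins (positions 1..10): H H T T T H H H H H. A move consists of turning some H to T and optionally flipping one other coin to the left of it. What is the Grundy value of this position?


Coins: H H T T T H H H H H
Key fact: a single head at position k behaves exactly like a Nim heap of size k (turning it to T and optionally flipping a coin at j < k corresponds to moving the heap from k to j, or to 0), and heads combine as a disjunctive sum (two heads at the same place would cancel, matching j XOR j = 0). So the Nim-value is the XOR of the 1-indexed positions of the heads.
Face-up positions (1-indexed): [1, 2, 6, 7, 8, 9, 10]
XOR 0 with 1: 0 XOR 1 = 1
XOR 1 with 2: 1 XOR 2 = 3
XOR 3 with 6: 3 XOR 6 = 5
XOR 5 with 7: 5 XOR 7 = 2
XOR 2 with 8: 2 XOR 8 = 10
XOR 10 with 9: 10 XOR 9 = 3
XOR 3 with 10: 3 XOR 10 = 9
Nim-value = 9

9


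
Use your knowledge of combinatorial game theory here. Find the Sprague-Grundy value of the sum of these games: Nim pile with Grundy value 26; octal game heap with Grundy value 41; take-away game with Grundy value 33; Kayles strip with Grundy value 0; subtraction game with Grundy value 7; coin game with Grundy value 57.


By the Sprague-Grundy theorem, the Grundy value of a sum of games is the XOR of individual Grundy values.
Nim pile: Grundy value = 26. Running XOR: 0 XOR 26 = 26
octal game heap: Grundy value = 41. Running XOR: 26 XOR 41 = 51
take-away game: Grundy value = 33. Running XOR: 51 XOR 33 = 18
Kayles strip: Grundy value = 0. Running XOR: 18 XOR 0 = 18
subtraction game: Grundy value = 7. Running XOR: 18 XOR 7 = 21
coin game: Grundy value = 57. Running XOR: 21 XOR 57 = 44
The combined Grundy value is 44.

44


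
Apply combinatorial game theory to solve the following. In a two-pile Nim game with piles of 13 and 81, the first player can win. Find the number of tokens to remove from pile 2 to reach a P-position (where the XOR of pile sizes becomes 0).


Piles: 13 and 81
Current XOR: 13 XOR 81 = 92 (non-zero, so this is an N-position).
To make the XOR zero, we need to find a move that balances the piles.
For pile 2 (size 81): target = 81 XOR 92 = 13
We reduce pile 2 from 81 to 13.
Tokens removed: 81 - 13 = 68
Verification: 13 XOR 13 = 0

68


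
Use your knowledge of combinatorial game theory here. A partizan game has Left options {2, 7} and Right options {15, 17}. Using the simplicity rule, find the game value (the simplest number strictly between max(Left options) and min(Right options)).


Left options: {2, 7}, max = 7
Right options: {15, 17}, min = 15
All options are numbers and max(Left) < min(Right), so by the simplicity theorem the value is the simplest (earliest-born) number strictly between 7 and 15.
Integers 8 through 14 all lie strictly between 7 and 15.
Among integers, the simplest (lowest birthday = smallest |n|; 0 is born on day 0, +-n on day n) is 8.
No non-integer in the interval can be simpler: if x is a non-integer in the interval, then floor(x) or ceil(x) also lies in the interval (the interval contains an integer), and both are proper prefixes of x's sign expansion, i.e. born earlier. So the game value is 8.
Game value = 8

8


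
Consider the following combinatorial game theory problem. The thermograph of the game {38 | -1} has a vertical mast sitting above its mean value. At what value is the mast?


Game = {38 | -1}, a switch {a | b} with numbers a > b.
Its thermograph has left wall a - t and right wall b + t, which meet at t = (a - b)/2, where both equal (a + b)/2. So the mast (mean value) is at (a + b)/2.
Mean = (38 + (-1))/2 = 37/2 = 37/2

37/2


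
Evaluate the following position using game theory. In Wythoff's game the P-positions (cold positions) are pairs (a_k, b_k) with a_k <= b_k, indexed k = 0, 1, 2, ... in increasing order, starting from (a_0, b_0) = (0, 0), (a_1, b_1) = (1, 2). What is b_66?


By Wythoff's theorem, a_k = floor(k * phi) and b_k = floor(k * phi^2) = a_k + k, where phi = (1 + sqrt(5))/2 is the golden ratio.
phi = (1 + sqrt(5))/2 = 1.618034
phi^2 = phi + 1 = 2.618034
k = 66
k * phi^2 = 66 * 2.618034 = 172.790243
b_66 = floor(k * phi^2) = 172 (check: a_66 + k = 106 + 66 = 172)

172


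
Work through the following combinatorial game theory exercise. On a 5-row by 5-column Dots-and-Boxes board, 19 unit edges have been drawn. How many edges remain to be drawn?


Grid: 5 x 5 boxes, i.e. 6 rows and 6 columns of dots.
Horizontal edges: (rows + 1) * cols = 6 * 5 = 30
Vertical edges: rows * (cols + 1) = 5 * 6 = 30
Total edges: 30 + 30 = 60
Edges drawn: 19
Remaining: 60 - 19 = 41

41


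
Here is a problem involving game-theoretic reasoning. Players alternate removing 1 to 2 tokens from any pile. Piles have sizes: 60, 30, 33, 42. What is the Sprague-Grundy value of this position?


Subtraction set: {1, 2}
For this subtraction set, G(n) = n mod 3 (period = max + 1 = 3).
Pile 1 (size 60): G(60) = 60 mod 3 = 0
Pile 2 (size 30): G(30) = 30 mod 3 = 0
Pile 3 (size 33): G(33) = 33 mod 3 = 0
Pile 4 (size 42): G(42) = 42 mod 3 = 0
Total Grundy value = XOR of all: 0 XOR 0 XOR 0 XOR 0 = 0

0


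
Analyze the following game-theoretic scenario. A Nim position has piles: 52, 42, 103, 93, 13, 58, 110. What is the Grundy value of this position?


We need the XOR (exclusive or) of all pile sizes.
After XOR-ing pile 1 (size 52): 0 XOR 52 = 52
After XOR-ing pile 2 (size 42): 52 XOR 42 = 30
After XOR-ing pile 3 (size 103): 30 XOR 103 = 121
After XOR-ing pile 4 (size 93): 121 XOR 93 = 36
After XOR-ing pile 5 (size 13): 36 XOR 13 = 41
After XOR-ing pile 6 (size 58): 41 XOR 58 = 19
After XOR-ing pile 7 (size 110): 19 XOR 110 = 125
The Nim-value of this position is 125.

125


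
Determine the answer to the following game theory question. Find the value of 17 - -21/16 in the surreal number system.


x = 17, y = -21/16
Converting to common denominator: 16
x = 272/16, y = -21/16
x - y = 17 - -21/16 = 293/16

293/16


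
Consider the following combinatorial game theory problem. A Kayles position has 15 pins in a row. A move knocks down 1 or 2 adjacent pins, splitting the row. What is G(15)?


Kayles: a move removes 1 or 2 adjacent pins from a contiguous row.
Removing pins from a row of k leaves two independent rows (a, b) with a + b = k - 1 (one pin) or a + b = k - 2 (two pins); an end removal gives a = 0.
By Sprague-Grundy, G(k) = mex{ G(a) XOR G(b) } over all these splits. G(0) = 0.
G(1): splits (0,0):0^0=0 -> mex({0}) = 1
G(2): splits (0,1):0^1=1 (0,0):0^0=0 -> mex({0, 1}) = 2
G(3): splits (0,2):0^2=2 (1,1):1^1=0 (0,1):0^1=1 -> mex({0, 1, 2}) = 3
G(4): splits (0,3):0^3=3 (1,2):1^2=3 (0,2):0^2=2 (1,1):1^1=0 -> mex({0, 2, 3}) = 1
G(5): splits (0,4):0^1=1 (1,3):1^3=2 (2,2):2^2=0 (0,3):0^3=3 (1,2):1^2=3 -> mex({0, 1, 2, 3}) = 4
G(6) = mex({0, 1, 2, 4}) = 3
G(7) = mex({0, 1, 3, 4, 5}) = 2
G(8) = mex({0, 2, 3, 5, 6}) = 1
G(9) = mex({0, 1, 2, 3, 6, 7}) = 4
G(10) = mex({0, 1, 3, 4, 5, 7}) = 2
G(11) = mex({0, 1, 2, 3, 4, 5}) = 6
G(12) = mex({0, 1, 2, 3, 5, 6, 7}) = 4
G(13) = mex({0, 2, 3, 4, 6, 7}) = 1
G(14) = mex({0, 1, 4, 5, 6, 7}) = 2
G(15) = mex({0, 1, 2, 3, 4, 5, 6}) = 7
Therefore G(15) = 7.

7


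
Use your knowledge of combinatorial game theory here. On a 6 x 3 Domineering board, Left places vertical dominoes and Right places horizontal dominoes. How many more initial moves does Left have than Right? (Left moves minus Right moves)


Board is 6 x 3 (rows x cols).
Left (vertical) placements: (rows-1) * cols = 5 * 3 = 15
Right (horizontal) placements: rows * (cols-1) = 6 * 2 = 12
Advantage = Left - Right = 15 - 12 = 3

3
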